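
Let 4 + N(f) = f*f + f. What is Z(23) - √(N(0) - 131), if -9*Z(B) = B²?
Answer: -529/9 - 3*I*√15 ≈ -58.778 - 11.619*I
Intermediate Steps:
Z(B) = -B²/9
N(f) = -4 + f + f² (N(f) = -4 + (f*f + f) = -4 + (f² + f) = -4 + (f + f²) = -4 + f + f²)
Z(23) - √(N(0) - 131) = -⅑*23² - √((-4 + 0 + 0²) - 131) = -⅑*529 - √((-4 + 0 + 0) - 131) = -529/9 - √(-4 - 131) = -529/9 - √(-135) = -529/9 - 3*I*√15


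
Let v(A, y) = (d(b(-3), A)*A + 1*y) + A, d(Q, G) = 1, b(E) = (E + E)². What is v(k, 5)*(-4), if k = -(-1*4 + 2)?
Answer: -36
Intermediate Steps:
b(E) = 4*E² (b(E) = (2*E)² = 4*E²)
k = 2 (k = -(-4 + 2) = -1*(-2) = 2)
v(A, y) = y + 2*A (v(A, y) = (1*A + 1*y) + A = (A + y) + A = y + 2*A)
v(k, 5)*(-4) = (5 + 2*2)*(-4) = (5 + 4)*(-4) = 9*(-4) = -36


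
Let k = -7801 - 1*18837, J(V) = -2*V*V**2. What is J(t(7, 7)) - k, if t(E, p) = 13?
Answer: 22244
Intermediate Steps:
J(V) = -2*V**3
k = -26638 (k = -7801 - 18837 = -26638)
J(t(7, 7)) - k = -2*13**3 - 1*(-26638) = -2*2197 + 26638 = -4394 + 26638 = 22244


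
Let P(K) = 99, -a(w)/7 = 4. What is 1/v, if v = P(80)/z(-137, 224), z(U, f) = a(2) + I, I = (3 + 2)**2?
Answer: -1/33 ≈ -0.030303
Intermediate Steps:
a(w) = -28 (a(w) = -7*4 = -28)
I = 25 (I = 5**2 = 25)
z(U, f) = -3 (z(U, f) = -28 + 25 = -3)
v = -33 (v = 99/(-3) = 99*(-1/3) = -33)
1/v = 1/(-33) = -1/33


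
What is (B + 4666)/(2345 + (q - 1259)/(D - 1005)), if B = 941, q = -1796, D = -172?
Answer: 2199813/921040 ≈ 2.3884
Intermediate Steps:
(B + 4666)/(2345 + (q - 1259)/(D - 1005)) = (941 + 4666)/(2345 + (-1796 - 1259)/(-172 - 1005)) = 5607/(2345 - 3055/(-1177)) = 5607/(2345 - 3055*(-1/1177)) = 5607/(2345 + 3055/1177) = 5607/(2763120/1177) = 5607*(1177/2763120) = 2199813/921040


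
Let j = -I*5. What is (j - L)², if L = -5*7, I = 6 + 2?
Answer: 25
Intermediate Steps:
I = 8
j = -40 (j = -1*8*5 = -8*5 = -40)
L = -35
(j - L)² = (-40 - 1*(-35))² = (-40 + 35)² = (-5)² = 25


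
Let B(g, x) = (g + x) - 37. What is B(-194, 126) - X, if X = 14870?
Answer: -14975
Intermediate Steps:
B(g, x) = -37 + g + x
B(-194, 126) - X = (-37 - 194 + 126) - 1*14870 = -105 - 14870 = -14975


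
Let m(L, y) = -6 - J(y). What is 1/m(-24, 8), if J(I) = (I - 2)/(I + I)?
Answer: -8/51 ≈ -0.15686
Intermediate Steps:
J(I) = (-2 + I)/(2*I) (J(I) = (-2 + I)/((2*I)) = (-2 + I)*(1/(2*I)) = (-2 + I)/(2*I))
m(L, y) = -6 - (-2 + y)/(2*y)
1/m(-24, 8) = 1/(-13/2 + 1/8) = 1/(-13/2 + ⅛) = 1/(-51/8) = -8/51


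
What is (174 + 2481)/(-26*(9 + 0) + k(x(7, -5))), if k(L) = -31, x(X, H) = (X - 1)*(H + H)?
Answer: -531/53 ≈ -10.019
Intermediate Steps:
x(X, H) = 2*H*(-1 + X) (x(X, H) = (-1 + X)*(2*H) = 2*H*(-1 + X))
(174 + 2481)/(-26*(9 + 0) + k(x(7, -5))) = (174 + 2481)/(-26*(9 + 0) - 31) = 2655/(-26*9 - 31) = 2655/(-234 - 31) = 2655/(-265) = 2655*(-1/265) = -531/53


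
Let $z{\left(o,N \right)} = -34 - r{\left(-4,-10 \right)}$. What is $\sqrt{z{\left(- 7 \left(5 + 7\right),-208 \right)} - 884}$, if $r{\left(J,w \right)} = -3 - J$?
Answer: $i \sqrt{919} \approx 30.315 i$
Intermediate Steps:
$z{\left(o,N \right)} = -35$ ($z{\left(o,N \right)} = -34 - \left(-3 - -4\right) = -34 - \left(-3 + 4\right) = -34 - 1 = -35$)
$\sqrt{z{\left(- 7 \left(5 + 7\right),-208 \right)} - 884} = \sqrt{-35 - 884} = \sqrt{-919} = i \sqrt{919}$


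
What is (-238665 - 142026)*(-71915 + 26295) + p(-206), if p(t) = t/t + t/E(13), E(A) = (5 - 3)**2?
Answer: 34734246739/2 ≈ 1.7367e+10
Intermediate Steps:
E(A) = 4 (E(A) = 2**2 = 4)
p(t) = 1 + t/4 (p(t) = t/t + t/4 = 1 + t*(1/4) = 1 + t/4)
(-238665 - 142026)*(-71915 + 26295) + p(-206) = (-238665 - 142026)*(-71915 + 26295) + (1 + (1/4)*(-206)) = -380691*(-45620) + (1 - 103/2) = 17367123420 - 101/2 = 34734246739/2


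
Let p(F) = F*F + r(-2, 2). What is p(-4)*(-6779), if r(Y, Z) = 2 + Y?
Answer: -108464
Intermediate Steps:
p(F) = F² (p(F) = F*F + (2 - 2) = F² + 0 = F²)
p(-4)*(-6779) = (-4)²*(-6779) = 16*(-6779) = -108464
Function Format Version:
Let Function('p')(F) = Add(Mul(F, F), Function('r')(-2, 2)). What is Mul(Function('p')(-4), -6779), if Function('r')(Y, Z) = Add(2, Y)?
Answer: -108464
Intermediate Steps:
Function('p')(F) = Pow(F, 2) (Function('p')(F) = Add(Mul(F, F), Add(2, -2)) = Add(Pow(F, 2), 0) = Pow(F, 2))
Mul(Function('p')(-4), -6779) = Mul(Pow(-4, 2), -6779) = Mul(16, -6779) = -108464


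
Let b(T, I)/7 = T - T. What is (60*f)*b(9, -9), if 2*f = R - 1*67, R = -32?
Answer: 0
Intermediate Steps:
b(T, I) = 0 (b(T, I) = 7*(T - T) = 7*0 = 0)
f = -99/2 (f = (-32 - 1*67)/2 = (-32 - 67)/2 = (1/2)*(-99) = -99/2 ≈ -49.500)
(60*f)*b(9, -9) = (60*(-99/2))*0 = -2970*0 = 0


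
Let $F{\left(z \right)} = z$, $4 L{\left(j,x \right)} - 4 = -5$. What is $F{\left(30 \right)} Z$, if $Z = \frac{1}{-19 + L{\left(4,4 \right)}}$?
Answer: $- \frac{120}{77} \approx -1.5584$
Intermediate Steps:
$L{\left(j,x \right)} = - \frac{1}{4}$ ($L{\left(j,x \right)} = 1 + \frac{1}{4} \left(-5\right) = 1 - \frac{5}{4} = - \frac{1}{4}$)
$Z = - \frac{4}{77}$ ($Z = \frac{1}{-19 - \frac{1}{4}} = \frac{1}{- \frac{77}{4}} = - \frac{4}{77} \approx -0.051948$)
$F{\left(30 \right)} Z = 30 \left(- \frac{4}{77}\right) = - \frac{120}{77}$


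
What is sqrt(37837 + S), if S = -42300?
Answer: I*sqrt(4463) ≈ 66.806*I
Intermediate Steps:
sqrt(37837 + S) = sqrt(37837 - 42300) = sqrt(-4463) = I*sqrt(4463)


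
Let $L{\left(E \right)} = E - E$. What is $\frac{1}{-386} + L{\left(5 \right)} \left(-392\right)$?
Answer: $- \frac{1}{386} \approx -0.0025907$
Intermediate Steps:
$L{\left(E \right)} = 0$
$\frac{1}{-386} + L{\left(5 \right)} \left(-392\right) = \frac{1}{-386} + 0 \left(-392\right) = - \frac{1}{386} + 0 = - \frac{1}{386}$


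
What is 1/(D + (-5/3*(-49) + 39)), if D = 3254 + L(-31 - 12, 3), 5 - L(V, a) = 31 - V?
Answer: 3/9917 ≈ 0.00030251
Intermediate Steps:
L(V, a) = -26 + V (L(V, a) = 5 - (31 - V) = 5 + (-31 + V) = -26 + V)
D = 3185 (D = 3254 + (-26 + (-31 - 12)) = 3254 + (-26 - 43) = 3254 - 69 = 3185)
1/(D + (-5/3*(-49) + 39)) = 1/(3185 + (-5/3*(-49) + 39)) = 1/(3185 + (245/3 + 39)) = 1/(3185 + 362/3) = 1/(9917/3) = 3/9917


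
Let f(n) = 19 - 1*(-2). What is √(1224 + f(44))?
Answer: √1245 ≈ 35.285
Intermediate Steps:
f(n) = 21 (f(n) = 19 + 2 = 21)
√(1224 + f(44)) = √(1224 + 21) = √1245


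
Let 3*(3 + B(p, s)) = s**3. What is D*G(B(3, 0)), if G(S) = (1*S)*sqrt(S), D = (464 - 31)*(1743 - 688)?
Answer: -1370445*I*sqrt(3) ≈ -2.3737e+6*I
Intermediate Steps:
D = 456815 (D = 433*1055 = 456815)
B(p, s) = -3 + s**3/3
G(S) = S**(3/2) (G(S) = S*sqrt(S) = S**(3/2))
D*G(B(3, 0)) = 456815*(-3 + (1/3)*0**3)**(3/2) = 456815*(-3 + (1/3)*0)**(3/2) = 456815*(-3 + 0)**(3/2) = 456815*(-3)**(3/2) = 456815*(-3*I*sqrt(3)) = -1370445*I*sqrt(3)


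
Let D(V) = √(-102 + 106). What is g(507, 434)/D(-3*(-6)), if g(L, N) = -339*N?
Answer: -73563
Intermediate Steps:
D(V) = 2 (D(V) = √4 = 2)
g(507, 434)/D(-3*(-6)) = -339*434/2 = -147126*½ = -73563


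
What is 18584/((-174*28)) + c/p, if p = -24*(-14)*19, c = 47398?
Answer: 334175/92568 ≈ 3.6101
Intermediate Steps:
p = 6384 (p = 336*19 = 6384)
18584/((-174*28)) + c/p = 18584/((-174*28)) + 47398/6384 = 18584/(-4872) + 47398*(1/6384) = 18584*(-1/4872) + 23699/3192 = -2323/609 + 23699/3192 = 334175/92568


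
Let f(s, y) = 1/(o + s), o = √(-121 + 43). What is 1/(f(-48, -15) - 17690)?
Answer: -3241356/57339652957 + I*√78/745415488441 ≈ -5.6529e-5 + 1.1848e-11*I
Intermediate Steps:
o = I*√78 (o = √(-78) = I*√78 ≈ 8.8318*I)
f(s, y) = 1/(s + I*√78) (f(s, y) = 1/(I*√78 + s) = 1/(s + I*√78))
1/(f(-48, -15) - 17690) = 1/(1/(-48 + I*√78) - 17690) = 1/(-17690 + 1/(-48 + I*√78))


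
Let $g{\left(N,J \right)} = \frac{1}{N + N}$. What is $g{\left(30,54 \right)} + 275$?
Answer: $\frac{16501}{60} \approx 275.02$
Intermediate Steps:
$g{\left(N,J \right)} = \frac{1}{2 N}$
$g{\left(30,54 \right)} + 275 = \frac{1}{2 \cdot 30} + 275 = \frac{1}{2} \cdot \frac{1}{30} + 275 = \frac{1}{60} + 275 = \frac{16501}{60}$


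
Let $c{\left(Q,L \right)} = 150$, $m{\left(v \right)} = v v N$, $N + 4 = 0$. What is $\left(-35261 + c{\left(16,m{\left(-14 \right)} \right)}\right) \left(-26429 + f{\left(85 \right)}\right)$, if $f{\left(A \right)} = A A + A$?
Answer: $671287209$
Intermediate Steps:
$N = -4$ ($N = -4 + 0 = -4$)
$m{\left(v \right)} = - 4 v^{2}$ ($m{\left(v \right)} = v v \left(-4\right) = v^{2} \left(-4\right) = - 4 v^{2}$)
$f{\left(A \right)} = A + A^{2}$ ($f{\left(A \right)} = A^{2} + A = A + A^{2}$)
$\left(-35261 + c{\left(16,m{\left(-14 \right)} \right)}\right) \left(-26429 + f{\left(85 \right)}\right) = \left(-35261 + 150\right) \left(-26429 + 85 \left(1 + 85\right)\right) = - 35111 \left(-26429 + 85 \cdot 86\right) = - 35111 \left(-26429 + 7310\right) = \left(-35111\right) \left(-19119\right) = 671287209$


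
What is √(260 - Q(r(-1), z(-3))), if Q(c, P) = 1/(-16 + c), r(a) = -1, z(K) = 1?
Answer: √75157/17 ≈ 16.126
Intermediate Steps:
√(260 - Q(r(-1), z(-3))) = √(260 - 1/(-16 - 1)) = √(260 - 1/(-17)) = √(260 - 1*(-1/17)) = √(260 + 1/17) = √(4421/17) = √75157/17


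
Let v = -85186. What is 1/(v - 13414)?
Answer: -1/98600 ≈ -1.0142e-5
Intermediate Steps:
1/(v - 13414) = 1/(-85186 - 13414) = 1/(-98600) = -1/98600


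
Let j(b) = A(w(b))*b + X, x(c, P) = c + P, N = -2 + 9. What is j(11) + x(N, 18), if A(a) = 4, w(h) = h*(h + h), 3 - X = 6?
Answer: 66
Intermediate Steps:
X = -3 (X = 3 - 1*6 = 3 - 6 = -3)
w(h) = 2*h**2 (w(h) = h*(2*h) = 2*h**2)
N = 7
x(c, P) = P + c
j(b) = -3 + 4*b (j(b) = 4*b - 3 = -3 + 4*b)
j(11) + x(N, 18) = (-3 + 4*11) + (18 + 7) = (-3 + 44) + 25 = 41 + 25 = 66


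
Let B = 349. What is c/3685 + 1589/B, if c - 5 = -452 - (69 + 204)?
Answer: 1120837/257213 ≈ 4.3576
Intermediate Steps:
c = -720 (c = 5 + (-452 - (69 + 204)) = 5 + (-452 - 1*273) = 5 + (-452 - 273) = 5 - 725 = -720)
c/3685 + 1589/B = -720/3685 + 1589/349 = -720*1/3685 + 1589*(1/349) = -144/737 + 1589/349 = 1120837/257213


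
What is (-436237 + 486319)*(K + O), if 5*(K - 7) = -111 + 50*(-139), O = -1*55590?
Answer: -14272168032/5 ≈ -2.8544e+9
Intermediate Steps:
O = -55590
K = -7026/5 (K = 7 + (-111 + 50*(-139))/5 = 7 + (-111 - 6950)/5 = 7 + (⅕)*(-7061) = 7 - 7061/5 = -7026/5 ≈ -1405.2)
(-436237 + 486319)*(K + O) = (-436237 + 486319)*(-7026/5 - 55590) = 50082*(-284976/5) = -14272168032/5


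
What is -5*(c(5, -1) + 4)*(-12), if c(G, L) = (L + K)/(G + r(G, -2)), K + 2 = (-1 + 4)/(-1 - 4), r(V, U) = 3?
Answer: 213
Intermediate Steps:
K = -13/5 (K = -2 + (-1 + 4)/(-1 - 4) = -2 + 3/(-5) = -2 + 3*(-⅕) = -2 - ⅗ = -13/5 ≈ -2.6000)
c(G, L) = (-13/5 + L)/(3 + G) (c(G, L) = (L - 13/5)/(G + 3) = (-13/5 + L)/(3 + G))
-5*(c(5, -1) + 4)*(-12) = -5*((-13/5 - 1)/(3 + 5) + 4)*(-12) = -5*(-18/5/8 + 4)*(-12) = -5*((⅛)*(-18/5) + 4)*(-12) = -5*(-9/20 + 4)*(-12) = -5*71/20*(-12) = -71/4*(-12) = 213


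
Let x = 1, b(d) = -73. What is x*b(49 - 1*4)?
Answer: -73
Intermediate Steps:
x*b(49 - 1*4) = 1*(-73) = -73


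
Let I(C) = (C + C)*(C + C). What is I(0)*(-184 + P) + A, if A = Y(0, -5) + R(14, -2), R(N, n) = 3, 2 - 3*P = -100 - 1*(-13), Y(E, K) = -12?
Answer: -9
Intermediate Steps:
P = 89/3 (P = ⅔ - (-100 - 1*(-13))/3 = ⅔ - (-100 + 13)/3 = ⅔ - ⅓*(-87) = ⅔ + 29 = 89/3 ≈ 29.667)
I(C) = 4*C² (I(C) = (2*C)*(2*C) = 4*C²)
A = -9 (A = -12 + 3 = -9)
I(0)*(-184 + P) + A = (4*0²)*(-184 + 89/3) - 9 = (4*0)*(-463/3) - 9 = 0*(-463/3) - 9 = 0 - 9 = -9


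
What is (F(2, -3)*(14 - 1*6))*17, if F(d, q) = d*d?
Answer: 544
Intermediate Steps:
F(d, q) = d**2
(F(2, -3)*(14 - 1*6))*17 = (2**2*(14 - 1*6))*17 = (4*(14 - 6))*17 = (4*8)*17 = 32*17 = 544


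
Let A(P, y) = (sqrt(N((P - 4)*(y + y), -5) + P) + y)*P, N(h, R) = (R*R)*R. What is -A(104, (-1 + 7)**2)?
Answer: -3744 - 104*I*sqrt(21) ≈ -3744.0 - 476.59*I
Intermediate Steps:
N(h, R) = R**3 (N(h, R) = R**2*R = R**3)
A(P, y) = P*(y + sqrt(-125 + P)) (A(P, y) = (sqrt((-5)**3 + P) + y)*P = (sqrt(-125 + P) + y)*P = (y + sqrt(-125 + P))*P = P*(y + sqrt(-125 + P)))
-A(104, (-1 + 7)**2) = -104*((-1 + 7)**2 + sqrt(-125 + 104)) = -104*(6**2 + sqrt(-21)) = -104*(36 + I*sqrt(21)) = -(3744 + 104*I*sqrt(21)) = -3744 - 104*I*sqrt(21)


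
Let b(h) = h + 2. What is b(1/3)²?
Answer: 49/9 ≈ 5.4444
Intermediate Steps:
b(h) = 2 + h
b(1/3)² = (2 + 1/3)² = (2 + ⅓)² = (7/3)² = 49/9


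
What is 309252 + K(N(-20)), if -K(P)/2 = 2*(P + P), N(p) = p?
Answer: 309412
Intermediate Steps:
K(P) = -8*P (K(P) = -4*(P + P) = -4*2*P = -8*P)
309252 + K(N(-20)) = 309252 - 8*(-20) = 309252 + 160 = 309412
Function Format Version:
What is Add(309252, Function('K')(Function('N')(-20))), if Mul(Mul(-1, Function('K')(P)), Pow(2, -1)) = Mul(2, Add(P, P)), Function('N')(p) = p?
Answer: 309412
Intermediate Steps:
Function('K')(P) = Mul(-8, P) (Function('K')(P) = Mul(-2, Mul(2, Add(P, P))) = Mul(-2, Mul(2, Mul(2, P))) = Mul(-2, Mul(4, P)) = Mul(-8, P))
Add(309252, Function('K')(Function('N')(-20))) = Add(309252, Mul(-8, -20)) = Add(309252, 160) = 309412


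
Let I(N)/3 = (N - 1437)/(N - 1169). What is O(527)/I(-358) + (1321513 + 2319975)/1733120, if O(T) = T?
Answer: 5892922239/38886880 ≈ 151.54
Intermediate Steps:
I(N) = 3*(-1437 + N)/(-1169 + N) (I(N) = 3*((N - 1437)/(N - 1169)) = 3*((-1437 + N)/(-1169 + N)) = 3*(-1437 + N)/(-1169 + N))
O(527)/I(-358) + (1321513 + 2319975)/1733120 = 527/((3*(-1437 - 358)/(-1169 - 358))) + (1321513 + 2319975)/1733120 = 527/((3*(-1795)/(-1527))) + 3641488*(1/1733120) = 527/((3*(-1/1527)*(-1795))) + 227593/108320 = 527/(1795/509) + 227593/108320 = 527*(509/1795) + 227593/108320 = 268243/1795 + 227593/108320 = 5892922239/38886880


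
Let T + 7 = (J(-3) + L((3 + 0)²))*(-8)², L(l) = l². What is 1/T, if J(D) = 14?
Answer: 1/6073 ≈ 0.00016466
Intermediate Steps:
T = 6073 (T = -7 + (14 + ((3 + 0)²)²)*(-8)² = -7 + (14 + (3²)²)*64 = -7 + (14 + 9²)*64 = -7 + (14 + 81)*64 = -7 + 95*64 = -7 + 6080 = 6073)
1/T = 1/6073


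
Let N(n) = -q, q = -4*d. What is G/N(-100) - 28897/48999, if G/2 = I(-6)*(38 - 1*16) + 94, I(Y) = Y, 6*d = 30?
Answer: -1075466/244995 ≈ -4.3897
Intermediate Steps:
d = 5 (d = (1/6)*30 = 5)
q = -20 (q = -4*5 = -20)
N(n) = 20 (N(n) = -1*(-20) = 20)
G = -76 (G = 2*(-6*(38 - 1*16) + 94) = 2*(-6*(38 - 16) + 94) = 2*(-6*22 + 94) = 2*(-132 + 94) = 2*(-38) = -76)
G/N(-100) - 28897/48999 = -76/20 - 28897/48999 = -76*1/20 - 28897*1/48999 = -19/5 - 28897/48999 = -1075466/244995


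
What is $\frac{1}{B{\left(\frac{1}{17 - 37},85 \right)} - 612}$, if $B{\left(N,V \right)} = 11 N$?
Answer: $- \frac{20}{12251} \approx -0.0016325$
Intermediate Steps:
$\frac{1}{B{\left(\frac{1}{17 - 37},85 \right)} - 612} = \frac{1}{\frac{11}{17 - 37} - 612} = \frac{1}{\frac{11}{-20} - 612} = \frac{1}{11 \left(- \frac{1}{20}\right) - 612} = \frac{1}{- \frac{11}{20} - 612} = \frac{1}{- \frac{12251}{20}} = - \frac{20}{12251}$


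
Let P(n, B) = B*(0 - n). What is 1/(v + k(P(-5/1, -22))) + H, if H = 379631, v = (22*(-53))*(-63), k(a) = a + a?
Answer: 27803415179/73238 ≈ 3.7963e+5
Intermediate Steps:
P(n, B) = -B*n (P(n, B) = B*(-n) = -B*n)
k(a) = 2*a
v = 73458 (v = -1166*(-63) = 73458)
1/(v + k(P(-5/1, -22))) + H = 1/(73458 + 2*(-1*(-22)*(-5/1))) + 379631 = 1/(73458 + 2*(-1*(-22)*(-5*1))) + 379631 = 1/(73458 + 2*(-1*(-22)*(-5))) + 379631 = 1/(73458 + 2*(-110)) + 379631 = 1/(73458 - 220) + 379631 = 1/73238 + 379631 = 27803415179/73238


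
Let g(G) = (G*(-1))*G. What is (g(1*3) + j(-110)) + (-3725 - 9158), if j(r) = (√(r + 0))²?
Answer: -13002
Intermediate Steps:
j(r) = r (j(r) = (√r)² = r)
g(G) = -G² (g(G) = (-G)*G = -G²)
(g(1*3) + j(-110)) + (-3725 - 9158) = (-(1*3)² - 110) + (-3725 - 9158) = (-1*3² - 110) - 12883 = (-1*9 - 110) - 12883 = (-9 - 110) - 12883 = -119 - 12883 = -13002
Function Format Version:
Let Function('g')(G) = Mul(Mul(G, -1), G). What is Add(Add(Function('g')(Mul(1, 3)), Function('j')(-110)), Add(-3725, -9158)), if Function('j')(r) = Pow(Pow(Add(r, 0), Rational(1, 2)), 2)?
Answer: -13002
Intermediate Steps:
Function('j')(r) = r (Function('j')(r) = Pow(Pow(r, Rational(1, 2)), 2) = r)
Function('g')(G) = Mul(-1, Pow(G, 2)) (Function('g')(G) = Mul(Mul(-1, G), G) = Mul(-1, Pow(G, 2)))
Add(Add(Function('g')(Mul(1, 3)), Function('j')(-110)), Add(-3725, -9158)) = Add(Add(Mul(-1, Pow(Mul(1, 3), 2)), -110), Add(-3725, -9158)) = Add(Add(Mul(-1, Pow(3, 2)), -110), -12883) = Add(Add(Mul(-1, 9), -110), -12883) = Add(Add(-9, -110), -12883) = Add(-119, -12883) = -13002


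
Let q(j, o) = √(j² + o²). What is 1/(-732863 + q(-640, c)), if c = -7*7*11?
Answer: -732863/537087476648 - √700121/537087476648 ≈ -1.3661e-6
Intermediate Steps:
c = -539 (c = -49*11 = -539)
1/(-732863 + q(-640, c)) = 1/(-732863 + √((-640)² + (-539)²)) = 1/(-732863 + √(409600 + 290521)) = 1/(-732863 + √700121)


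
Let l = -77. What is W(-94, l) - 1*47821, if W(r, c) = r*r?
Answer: -38985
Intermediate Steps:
W(r, c) = r**2
W(-94, l) - 1*47821 = (-94)**2 - 1*47821 = 8836 - 47821 = -38985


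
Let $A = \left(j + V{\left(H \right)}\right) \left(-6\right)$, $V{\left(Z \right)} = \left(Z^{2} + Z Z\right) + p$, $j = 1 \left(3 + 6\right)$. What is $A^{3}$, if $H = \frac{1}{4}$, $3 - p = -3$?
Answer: $- \frac{47832147}{64} \approx -7.4738 \cdot 10^{5}$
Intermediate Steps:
$p = 6$ ($p = 3 - -3 = 3 + 3 = 6$)
$j = 9$ ($j = 1 \cdot 9 = 9$)
$H = \frac{1}{4} \approx 0.25$
$V{\left(Z \right)} = 6 + 2 Z^{2}$ ($V{\left(Z \right)} = \left(Z^{2} + Z Z\right) + 6 = \left(Z^{2} + Z^{2}\right) + 6 = 2 Z^{2} + 6 = 6 + 2 Z^{2}$)
$A = - \frac{363}{4}$ ($A = \left(9 + \left(6 + \frac{2}{16}\right)\right) \left(-6\right) = \left(9 + \left(6 + 2 \cdot \frac{1}{16}\right)\right) \left(-6\right) = \left(9 + \left(6 + \frac{1}{8}\right)\right) \left(-6\right) = \left(9 + \frac{49}{8}\right) \left(-6\right) = \frac{121}{8} \left(-6\right) = - \frac{363}{4} \approx -90.75$)
$A^{3} = \left(- \frac{363}{4}\right)^{3} = - \frac{47832147}{64}$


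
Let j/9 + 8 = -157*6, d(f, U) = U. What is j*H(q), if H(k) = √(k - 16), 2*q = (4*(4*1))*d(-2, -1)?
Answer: -17100*I*√6 ≈ -41886.0*I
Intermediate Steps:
q = -8 (q = ((4*(4*1))*(-1))/2 = ((4*4)*(-1))/2 = (16*(-1))/2 = (½)*(-16) = -8)
H(k) = √(-16 + k)
j = -8550 (j = -72 + 9*(-157*6) = -72 + 9*(-942) = -72 - 8478 = -8550)
j*H(q) = -8550*√(-16 - 8) = -17100*I*√6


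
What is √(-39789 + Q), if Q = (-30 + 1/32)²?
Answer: I*√39824255/32 ≈ 197.21*I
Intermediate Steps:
Q = 919681/1024 (Q = (-30 + 1/32)² = (-959/32)² = 919681/1024 ≈ 898.13)
√(-39789 + Q) = √(-39789 + 919681/1024) = √(-39824255/1024) = I*√39824255/32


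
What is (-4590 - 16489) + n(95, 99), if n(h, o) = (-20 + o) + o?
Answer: -20901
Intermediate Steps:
n(h, o) = -20 + 2*o
(-4590 - 16489) + n(95, 99) = (-4590 - 16489) + (-20 + 2*99) = -21079 + (-20 + 198) = -21079 + 178 = -20901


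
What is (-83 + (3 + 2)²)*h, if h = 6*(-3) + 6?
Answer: 696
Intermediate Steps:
h = -12 (h = -18 + 6 = -12)
(-83 + (3 + 2)²)*h = (-83 + (3 + 2)²)*(-12) = (-83 + 5²)*(-12) = (-83 + 25)*(-12) = -58*(-12) = 696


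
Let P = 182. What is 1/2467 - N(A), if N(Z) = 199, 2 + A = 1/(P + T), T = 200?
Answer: -490932/2467 ≈ -199.00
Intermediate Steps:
A = -763/382 (A = -2 + 1/(182 + 200) = -2 + 1/382 = -763/382 ≈ -1.9974)
1/2467 - N(A) = 1/2467 - 1*199 = 1/2467 - 199 = -490932/2467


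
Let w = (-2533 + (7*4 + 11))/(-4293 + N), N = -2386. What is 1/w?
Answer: 6679/2494 ≈ 2.6780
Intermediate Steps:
w = 2494/6679 (w = (-2533 + (7*4 + 11))/(-4293 - 2386) = (-2533 + (28 + 11))/(-6679) = (-2533 + 39)*(-1/6679) = -2494*(-1/6679) = 2494/6679 ≈ 0.37341)
1/w = 1/(2494/6679) = 6679/2494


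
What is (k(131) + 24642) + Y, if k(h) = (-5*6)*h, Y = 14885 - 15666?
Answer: 19931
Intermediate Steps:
Y = -781
k(h) = -30*h
(k(131) + 24642) + Y = (-30*131 + 24642) - 781 = (-3930 + 24642) - 781 = 20712 - 781 = 19931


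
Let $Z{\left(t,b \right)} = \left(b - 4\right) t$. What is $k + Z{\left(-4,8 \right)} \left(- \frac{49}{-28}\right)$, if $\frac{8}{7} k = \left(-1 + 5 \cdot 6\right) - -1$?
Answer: $- \frac{7}{4} \approx -1.75$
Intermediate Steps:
$Z{\left(t,b \right)} = t \left(-4 + b\right)$ ($Z{\left(t,b \right)} = \left(-4 + b\right) t = t \left(-4 + b\right)$)
$k = \frac{105}{4}$ ($k = \frac{7 \left(\left(-1 + 5 \cdot 6\right) - -1\right)}{8} = \frac{7 \left(\left(-1 + 30\right) + 1\right)}{8} = \frac{7 \left(29 + 1\right)}{8} = \frac{7}{8} \cdot 30 = \frac{105}{4} \approx 26.25$)
$k + Z{\left(-4,8 \right)} \left(- \frac{49}{-28}\right) = \frac{105}{4} + - 4 \left(-4 + 8\right) \left(- \frac{49}{-28}\right) = \frac{105}{4} + \left(-4\right) 4 \left(\left(-49\right) \left(- \frac{1}{28}\right)\right) = \frac{105}{4} - 28 = - \frac{7}{4}$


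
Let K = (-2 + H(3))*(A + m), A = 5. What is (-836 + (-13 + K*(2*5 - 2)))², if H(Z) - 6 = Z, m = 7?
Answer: 31329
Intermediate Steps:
H(Z) = 6 + Z
K = 84 (K = (-2 + (6 + 3))*(5 + 7) = (-2 + 9)*12 = 7*12 = 84)
(-836 + (-13 + K*(2*5 - 2)))² = (-836 + (-13 + 84*(2*5 - 2)))² = (-836 + (-13 + 84*(10 - 2)))² = (-836 + (-13 + 84*8))² = (-836 + (-13 + 672))² = (-836 + 659)² = (-177)² = 31329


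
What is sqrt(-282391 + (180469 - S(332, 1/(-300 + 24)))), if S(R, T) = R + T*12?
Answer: I*sqrt(54092343)/23 ≈ 319.77*I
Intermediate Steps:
S(R, T) = R + 12*T
sqrt(-282391 + (180469 - S(332, 1/(-300 + 24)))) = sqrt(-282391 + (180469 - (332 + 12/(-300 + 24)))) = sqrt(-282391 + (180469 - (332 + 12/(-276)))) = sqrt(-282391 + (180469 - (332 + 12*(-1/276)))) = sqrt(-282391 + (180469 - (332 - 1/23))) = sqrt(-282391 + (180469 - 1*7635/23)) = sqrt(-282391 + (180469 - 7635/23)) = sqrt(-282391 + 4143152/23) = sqrt(-2351841/23) = I*sqrt(54092343)/23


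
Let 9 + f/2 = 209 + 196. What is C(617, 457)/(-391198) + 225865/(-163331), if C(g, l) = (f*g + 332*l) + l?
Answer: -193027790965/63894760538 ≈ -3.0210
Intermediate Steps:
f = 792 (f = -18 + 2*(209 + 196) = -18 + 2*405 = -18 + 810 = 792)
C(g, l) = 333*l + 792*g (C(g, l) = (792*g + 332*l) + l = (332*l + 792*g) + l = 333*l + 792*g)
C(617, 457)/(-391198) + 225865/(-163331) = (333*457 + 792*617)/(-391198) + 225865/(-163331) = (152181 + 488664)*(-1/391198) + 225865*(-1/163331) = 640845*(-1/391198) - 225865/163331 = -640845/391198 - 225865/163331 = -193027790965/63894760538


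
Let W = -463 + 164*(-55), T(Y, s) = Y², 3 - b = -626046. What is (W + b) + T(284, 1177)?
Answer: 697222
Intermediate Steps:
b = 626049 (b = 3 - 1*(-626046) = 3 + 626046 = 626049)
W = -9483 (W = -463 - 9020 = -9483)
(W + b) + T(284, 1177) = (-9483 + 626049) + 284² = 616566 + 80656 = 697222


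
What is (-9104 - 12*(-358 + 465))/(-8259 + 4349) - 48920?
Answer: -95633406/1955 ≈ -48917.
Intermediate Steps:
(-9104 - 12*(-358 + 465))/(-8259 + 4349) - 48920 = (-9104 - 12*107)/(-3910) - 48920 = (-9104 - 1284)*(-1/3910) - 48920 = -10388*(-1/3910) - 48920 = 5194/1955 - 48920 = -95633406/1955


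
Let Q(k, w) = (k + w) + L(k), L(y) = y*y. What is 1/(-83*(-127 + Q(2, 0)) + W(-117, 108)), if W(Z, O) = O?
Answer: 1/10151 ≈ 9.8513e-5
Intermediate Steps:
L(y) = y²
Q(k, w) = k + w + k² (Q(k, w) = (k + w) + k² = k + w + k²)
1/(-83*(-127 + Q(2, 0)) + W(-117, 108)) = 1/(-83*(-127 + (2 + 0 + 2²)) + 108) = 1/(-83*(-127 + (2 + 0 + 4)) + 108) = 1/(-83*(-127 + 6) + 108) = 1/(-83*(-121) + 108) = 1/(10043 + 108) = 1/10151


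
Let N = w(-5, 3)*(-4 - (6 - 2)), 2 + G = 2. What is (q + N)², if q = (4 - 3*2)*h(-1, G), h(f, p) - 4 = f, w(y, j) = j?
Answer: 900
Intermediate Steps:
G = 0 (G = -2 + 2 = 0)
h(f, p) = 4 + f
q = -6 (q = (4 - 3*2)*(4 - 1) = (4 - 6)*3 = -2*3 = -6)
N = -24 (N = 3*(-4 - (6 - 2)) = 3*(-4 - 1*4) = 3*(-4 - 4) = 3*(-8) = -24)
(q + N)² = (-6 - 24)² = (-30)² = 900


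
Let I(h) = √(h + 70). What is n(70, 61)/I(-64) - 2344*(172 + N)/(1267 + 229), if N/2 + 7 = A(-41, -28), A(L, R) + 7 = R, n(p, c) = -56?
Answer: -2344/17 - 28*√6/3 ≈ -160.74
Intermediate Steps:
I(h) = √(70 + h)
A(L, R) = -7 + R
N = -84 (N = -14 + 2*(-7 - 28) = -14 + 2*(-35) = -14 - 70 = -84)
n(70, 61)/I(-64) - 2344*(172 + N)/(1267 + 229) = -56/√(70 - 64) - 2344*(172 - 84)/(1267 + 229) = -56*√6/6 - 2344/(1496/88) = -28*√6/3 - 2344/(1496*(1/88)) = -28*√6/3 - 2344/17 = -2344/17 - 28*√6/3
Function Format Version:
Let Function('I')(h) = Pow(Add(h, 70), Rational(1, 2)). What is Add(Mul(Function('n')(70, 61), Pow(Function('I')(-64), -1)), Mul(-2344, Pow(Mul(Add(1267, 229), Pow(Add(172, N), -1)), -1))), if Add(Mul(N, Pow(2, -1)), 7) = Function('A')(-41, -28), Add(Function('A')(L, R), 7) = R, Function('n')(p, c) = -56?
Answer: Add(Rational(-2344, 17), Mul(Rational(-28, 3), Pow(6, Rational(1, 2)))) ≈ -160.74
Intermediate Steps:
Function('I')(h) = Pow(Add(70, h), Rational(1, 2))
Function('A')(L, R) = Add(-7, R)
N = -84 (N = Add(-14, Mul(2, Add(-7, -28))) = Add(-14, Mul(2, -35)) = Add(-14, -70) = -84)
Add(Mul(Function('n')(70, 61), Pow(Function('I')(-64), -1)), Mul(-2344, Pow(Mul(Add(1267, 229), Pow(Add(172, N), -1)), -1))) = Add(Mul(-56, Pow(Pow(Add(70, -64), Rational(1, 2)), -1)), Mul(-2344, Pow(Mul(Add(1267, 229), Pow(Add(172, -84), -1)), -1))) = Add(Mul(-56, Pow(Pow(6, Rational(1, 2)), -1)), Mul(-2344, Pow(Mul(1496, Pow(88, -1)), -1))) = Add(Mul(-56, Mul(Rational(1, 6), Pow(6, Rational(1, 2)))), Mul(-2344, Pow(Mul(1496, Rational(1, 88)), -1))) = Add(Mul(Rational(-28, 3), Pow(6, Rational(1, 2))), Mul(-2344, Pow(17, -1))) = Add(Mul(Rational(-28, 3), Pow(6, Rational(1, 2))), Mul(-2344, Rational(1, 17))) = Add(Mul(Rational(-28, 3), Pow(6, Rational(1, 2))), Rational(-2344, 17)) = Add(Rational(-2344, 17), Mul(Rational(-28, 3), Pow(6, Rational(1, 2))))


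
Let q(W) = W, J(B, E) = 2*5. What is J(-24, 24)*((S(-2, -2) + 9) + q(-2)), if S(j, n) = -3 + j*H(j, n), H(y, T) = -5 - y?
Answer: 100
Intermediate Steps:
J(B, E) = 10
S(j, n) = -3 + j*(-5 - j)
J(-24, 24)*((S(-2, -2) + 9) + q(-2)) = 10*(((-3 - 1*(-2)*(5 - 2)) + 9) - 2) = 10*(((-3 - 1*(-2)*3) + 9) - 2) = 10*(((-3 + 6) + 9) - 2) = 10*((3 + 9) - 2) = 10*(12 - 2) = 10*10 = 100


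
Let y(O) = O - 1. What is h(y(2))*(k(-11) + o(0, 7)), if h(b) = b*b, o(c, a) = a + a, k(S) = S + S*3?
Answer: -30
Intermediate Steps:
y(O) = -1 + O
k(S) = 4*S (k(S) = S + 3*S = 4*S)
o(c, a) = 2*a
h(b) = b²
h(y(2))*(k(-11) + o(0, 7)) = (-1 + 2)²*(4*(-11) + 2*7) = 1²*(-44 + 14) = 1*(-30) = -30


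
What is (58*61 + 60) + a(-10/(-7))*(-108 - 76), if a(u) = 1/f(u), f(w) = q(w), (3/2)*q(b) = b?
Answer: 17024/5 ≈ 3404.8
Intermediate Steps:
q(b) = 2*b/3
f(w) = 2*w/3
a(u) = 3/(2*u) (a(u) = 1/(2*u/3) = 3/(2*u))
(58*61 + 60) + a(-10/(-7))*(-108 - 76) = (58*61 + 60) + (3/(2*((-10/(-7)))))*(-108 - 76) = (3538 + 60) + (3/(2*((-10*(-⅐)))))*(-184) = 3598 + (3/(2*(10/7)))*(-184) = 3598 + ((3/2)*(7/10))*(-184) = 3598 + (21/20)*(-184) = 3598 - 966/5 = 17024/5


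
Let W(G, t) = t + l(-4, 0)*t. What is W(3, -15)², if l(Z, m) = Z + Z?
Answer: 11025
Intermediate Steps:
l(Z, m) = 2*Z
W(G, t) = -7*t (W(G, t) = t + (2*(-4))*t = t - 8*t = -7*t)
W(3, -15)² = (-7*(-15))² = 105² = 11025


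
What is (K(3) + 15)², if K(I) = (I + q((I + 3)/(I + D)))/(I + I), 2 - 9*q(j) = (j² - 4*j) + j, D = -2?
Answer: 674041/2916 ≈ 231.15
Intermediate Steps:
q(j) = 2/9 - j²/9 + j/3 (q(j) = 2/9 - ((j² - 4*j) + j)/9 = 2/9 - (j² - 3*j)/9 = 2/9 + (-j²/9 + j/3) = 2/9 - j²/9 + j/3)
K(I) = (2/9 + I - (3 + I)²/(9*(-2 + I)²) + (3 + I)/(3*(-2 + I)))/(2*I) (K(I) = (I + (2/9 - (I + 3)²/(I - 2)²/9 + ((I + 3)/(I - 2))/3))/(I + I) = (I + (2/9 - (3 + I)²/(-2 + I)²/9 + ((3 + I)/(-2 + I))/3))/((2*I)) = (I + (2/9 - (3 + I)²/(-2 + I)²/9 + ((3 + I)/(-2 + I))/3))*(1/(2*I)) = (I + (2/9 - (3 + I)²/(9*(-2 + I)²) + (3 + I)/(3*(-2 + I))))*(1/(2*I)) = (2/9 + I - (3 + I)²/(9*(-2 + I)²) + (3 + I)/(3*(-2 + I)))*(1/(2*I)) = (2/9 + I - (3 + I)²/(9*(-2 + I)²) + (3 + I)/(3*(-2 + I)))/(2*I))
(K(3) + 15)² = ((1/18)*(-19 - 32*3² + 9*3³ + 25*3)/(3*(4 + 3² - 4*3)) + 15)² = ((1/18)*(⅓)*(-19 - 32*9 + 9*27 + 75)/(4 + 9 - 12) + 15)² = ((1/18)*(⅓)*(-19 - 288 + 243 + 75)/1 + 15)² = ((1/18)*(⅓)*1*11 + 15)² = (11/54 + 15)² = (821/54)² = 674041/2916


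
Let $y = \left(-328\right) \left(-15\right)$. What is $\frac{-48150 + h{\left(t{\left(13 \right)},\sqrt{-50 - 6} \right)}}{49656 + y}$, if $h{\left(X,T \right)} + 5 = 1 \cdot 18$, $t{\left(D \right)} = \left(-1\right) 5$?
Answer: $- \frac{48137}{54576} \approx -0.88202$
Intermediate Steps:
$t{\left(D \right)} = -5$
$h{\left(X,T \right)} = 13$ ($h{\left(X,T \right)} = -5 + 1 \cdot 18 = -5 + 18 = 13$)
$y = 4920$
$\frac{-48150 + h{\left(t{\left(13 \right)},\sqrt{-50 - 6} \right)}}{49656 + y} = \frac{-48150 + 13}{49656 + 4920} = - \frac{48137}{54576}$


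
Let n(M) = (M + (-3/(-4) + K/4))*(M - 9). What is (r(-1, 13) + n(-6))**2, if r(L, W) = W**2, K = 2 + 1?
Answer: 223729/4 ≈ 55932.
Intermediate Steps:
K = 3
n(M) = (-9 + M)*(3/2 + M) (n(M) = (M + (-3/(-4) + 3/4))*(M - 9) = (M + (-3*(-1/4) + 3*(1/4)))*(-9 + M) = (M + (3/4 + 3/4))*(-9 + M) = (M + 3/2)*(-9 + M) = (3/2 + M)*(-9 + M) = (-9 + M)*(3/2 + M))
(r(-1, 13) + n(-6))**2 = (13**2 + (-27/2 + (-6)**2 - 15/2*(-6)))**2 = (169 + (-27/2 + 36 + 45))**2 = (169 + 135/2)**2 = (473/2)**2 = 223729/4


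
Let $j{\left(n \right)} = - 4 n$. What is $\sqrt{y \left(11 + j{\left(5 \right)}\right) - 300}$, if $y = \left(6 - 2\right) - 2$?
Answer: $i \sqrt{318} \approx 17.833 i$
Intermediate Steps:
$y = 2$ ($y = 4 - 2 = 2$)
$\sqrt{y \left(11 + j{\left(5 \right)}\right) - 300} = \sqrt{2 \left(11 - 20\right) - 300} = \sqrt{2 \left(-9\right) - 300} = \sqrt{-18 - 300} = \sqrt{-318} = i \sqrt{318}$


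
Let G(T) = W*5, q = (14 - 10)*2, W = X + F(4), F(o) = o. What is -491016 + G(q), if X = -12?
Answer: -491056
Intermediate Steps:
W = -8 (W = -12 + 4 = -8)
q = 8 (q = 4*2 = 8)
G(T) = -40 (G(T) = -8*5 = -40)
-491016 + G(q) = -491016 - 40 = -491056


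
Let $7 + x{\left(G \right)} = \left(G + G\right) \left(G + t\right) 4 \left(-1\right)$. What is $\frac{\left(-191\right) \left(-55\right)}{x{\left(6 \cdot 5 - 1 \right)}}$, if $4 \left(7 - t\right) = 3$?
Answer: $- \frac{2101}{1637} \approx -1.2834$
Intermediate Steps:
$t = \frac{25}{4}$ ($t = 7 - \frac{3}{4} = \frac{25}{4} \approx 6.25$)
$x{\left(G \right)} = -7 - 8 G \left(\frac{25}{4} + G\right)$ ($x{\left(G \right)} = -7 + \left(G + G\right) \left(G + \frac{25}{4}\right) 4 \left(-1\right) = -7 + 2 G \left(\frac{25}{4} + G\right) 4 \left(-1\right) = -7 + 8 G \left(\frac{25}{4} + G\right) \left(-1\right) = -7 - 8 G \left(\frac{25}{4} + G\right)$)
$\frac{\left(-191\right) \left(-55\right)}{x{\left(6 \cdot 5 - 1 \right)}} = \frac{\left(-191\right) \left(-55\right)}{-7 - 50 \left(6 \cdot 5 - 1\right) - 8 \left(6 \cdot 5 - 1\right)^{2}} = \frac{10505}{-7 - 50 \left(30 - 1\right) - 8 \left(30 - 1\right)^{2}} = \frac{10505}{-7 - 1450 - 8 \cdot 29^{2}} = \frac{10505}{-7 - 1450 - 6728} = \frac{10505}{-8185} = 10505 \left(- \frac{1}{8185}\right) = - \frac{2101}{1637}$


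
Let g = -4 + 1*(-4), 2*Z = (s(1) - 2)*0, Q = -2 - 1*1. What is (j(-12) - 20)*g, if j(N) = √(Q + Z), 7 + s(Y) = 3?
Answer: 160 - 8*I*√3 ≈ 160.0 - 13.856*I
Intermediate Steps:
s(Y) = -4 (s(Y) = -7 + 3 = -4)
Q = -3 (Q = -2 - 1 = -3)
Z = 0 (Z = ((-4 - 2)*0)/2 = (-6*0)/2 = (½)*0 = 0)
j(N) = I*√3 (j(N) = √(-3 + 0) = √(-3) = I*√3)
g = -8 (g = -4 - 4 = -8)
(j(-12) - 20)*g = (I*√3 - 20)*(-8) = (-20 + I*√3)*(-8) = 160 - 8*I*√3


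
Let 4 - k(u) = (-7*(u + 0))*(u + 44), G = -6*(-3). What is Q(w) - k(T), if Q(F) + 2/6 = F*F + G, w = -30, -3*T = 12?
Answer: 6101/3 ≈ 2033.7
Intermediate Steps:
G = 18
T = -4 (T = -⅓*12 = -4)
Q(F) = 53/3 + F² (Q(F) = -⅓ + (F*F + 18) = -⅓ + (F² + 18) = -⅓ + (18 + F²) = 53/3 + F²)
k(u) = 4 + 7*u*(44 + u) (k(u) = 4 - (-7*(u + 0))*(u + 44) = 4 - (-7*u)*(44 + u) = 4 - (-7)*u*(44 + u) = 4 + 7*u*(44 + u))
Q(w) - k(T) = (53/3 + (-30)²) - (4 + 7*(-4)² + 308*(-4)) = (53/3 + 900) - (4 + 7*16 - 1232) = 2753/3 - (4 + 112 - 1232) = 2753/3 - 1*(-1116) = 2753/3 + 1116 = 6101/3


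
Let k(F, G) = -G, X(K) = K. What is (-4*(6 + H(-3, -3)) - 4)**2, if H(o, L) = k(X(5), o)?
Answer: 1600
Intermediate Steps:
H(o, L) = -o
(-4*(6 + H(-3, -3)) - 4)**2 = (-4*(6 - 1*(-3)) - 4)**2 = (-4*(6 + 3) - 4)**2 = (-4*9 - 4)**2 = (-36 - 4)**2 = (-40)**2 = 1600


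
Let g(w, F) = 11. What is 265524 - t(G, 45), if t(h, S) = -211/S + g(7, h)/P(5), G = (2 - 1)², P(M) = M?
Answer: 11948692/45 ≈ 2.6553e+5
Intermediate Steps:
G = 1 (G = 1² = 1)
t(h, S) = 11/5 - 211/S (t(h, S) = -211/S + 11/5 = 11/5 - 211/S)
265524 - t(G, 45) = 265524 - (11/5 - 211/45) = 265524 - 1*(-112/45) = 265524 + 112/45 = 11948692/45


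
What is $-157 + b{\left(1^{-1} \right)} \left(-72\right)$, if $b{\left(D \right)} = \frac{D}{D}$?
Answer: $-229$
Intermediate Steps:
$b{\left(D \right)} = 1$
$-157 + b{\left(1^{-1} \right)} \left(-72\right) = -157 + 1 \left(-72\right) = -157 - 72 = -229$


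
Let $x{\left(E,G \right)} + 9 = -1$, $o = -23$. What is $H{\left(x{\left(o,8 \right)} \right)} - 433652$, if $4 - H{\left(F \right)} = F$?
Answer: $-433638$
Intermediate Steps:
$x{\left(E,G \right)} = -10$ ($x{\left(E,G \right)} = -9 - 1 = -10$)
$H{\left(F \right)} = 4 - F$
$H{\left(x{\left(o,8 \right)} \right)} - 433652 = \left(4 - -10\right) - 433652 = \left(4 + 10\right) - 433652 = 14 - 433652 = -433638$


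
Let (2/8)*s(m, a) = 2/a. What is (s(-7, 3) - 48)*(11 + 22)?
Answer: -1496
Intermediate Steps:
s(m, a) = 8/a (s(m, a) = 4*(2/a) = 8/a)
(s(-7, 3) - 48)*(11 + 22) = (8/3 - 48)*(11 + 22) = (8*(⅓) - 48)*33 = (8/3 - 48)*33 = -136/3*33 = -1496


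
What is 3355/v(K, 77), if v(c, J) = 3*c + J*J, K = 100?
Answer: 3355/6229 ≈ 0.53861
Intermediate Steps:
v(c, J) = J² + 3*c (v(c, J) = 3*c + J² = J² + 3*c)
3355/v(K, 77) = 3355/(77² + 3*100) = 3355/(5929 + 300) = 3355/6229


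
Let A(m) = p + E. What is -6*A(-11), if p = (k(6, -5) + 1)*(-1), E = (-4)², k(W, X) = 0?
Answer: -90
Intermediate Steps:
E = 16
p = -1 (p = (0 + 1)*(-1) = 1*(-1) = -1)
A(m) = 15 (A(m) = -1 + 16 = 15)
-6*A(-11) = -6*15 = -90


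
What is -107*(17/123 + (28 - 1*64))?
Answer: 471977/123 ≈ 3837.2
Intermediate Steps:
-107*(17/123 + (28 - 1*64)) = -107*(17*(1/123) + (28 - 64)) = -107*(17/123 - 36) = -107*(-4411/123) = 471977/123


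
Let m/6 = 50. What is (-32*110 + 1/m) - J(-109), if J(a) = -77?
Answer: -1032899/300 ≈ -3443.0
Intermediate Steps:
m = 300 (m = 6*50 = 300)
(-32*110 + 1/m) - J(-109) = (-32*110 + 1/300) - 1*(-77) = (-3520 + 1/300) + 77 = -1055999/300 + 77 = -1032899/300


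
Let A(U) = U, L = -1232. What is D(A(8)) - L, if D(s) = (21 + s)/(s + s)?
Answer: 19741/16 ≈ 1233.8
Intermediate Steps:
D(s) = (21 + s)/(2*s) (D(s) = (21 + s)/((2*s)) = (21 + s)*(1/(2*s)) = (21 + s)/(2*s))
D(A(8)) - L = (½)*(21 + 8)/8 - 1*(-1232) = (½)*(⅛)*29 + 1232 = 29/16 + 1232 = 19741/16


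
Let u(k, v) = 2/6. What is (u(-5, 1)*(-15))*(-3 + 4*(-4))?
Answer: 95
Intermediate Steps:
u(k, v) = 1/3 (u(k, v) = 2*(1/6) = 1/3)
(u(-5, 1)*(-15))*(-3 + 4*(-4)) = ((1/3)*(-15))*(-3 + 4*(-4)) = -5*(-3 - 16) = -5*(-19) = 95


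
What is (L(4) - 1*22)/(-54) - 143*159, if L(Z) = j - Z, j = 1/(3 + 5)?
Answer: -1091353/48 ≈ -22737.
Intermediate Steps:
j = ⅛ (j = 1/8 = ⅛ ≈ 0.12500)
L(Z) = ⅛ - Z
(L(4) - 1*22)/(-54) - 143*159 = ((⅛ - 1*4) - 1*22)/(-54) - 143*159 = ((⅛ - 4) - 22)*(-1/54) - 22737 = (-31/8 - 22)*(-1/54) - 22737 = -207/8*(-1/54) - 22737 = 23/48 - 22737 = -1091353/48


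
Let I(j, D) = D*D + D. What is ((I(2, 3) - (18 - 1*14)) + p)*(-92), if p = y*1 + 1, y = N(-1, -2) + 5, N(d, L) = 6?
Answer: -1840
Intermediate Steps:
I(j, D) = D + D² (I(j, D) = D² + D = D + D²)
y = 11 (y = 6 + 5 = 11)
p = 12 (p = 11*1 + 1 = 11 + 1 = 12)
((I(2, 3) - (18 - 1*14)) + p)*(-92) = ((3*(1 + 3) - (18 - 1*14)) + 12)*(-92) = ((3*4 - (18 - 14)) + 12)*(-92) = ((12 - 1*4) + 12)*(-92) = ((12 - 4) + 12)*(-92) = (8 + 12)*(-92) = 20*(-92) = -1840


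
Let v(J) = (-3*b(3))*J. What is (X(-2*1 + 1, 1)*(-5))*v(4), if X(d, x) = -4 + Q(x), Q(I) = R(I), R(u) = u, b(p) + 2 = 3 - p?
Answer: 360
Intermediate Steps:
b(p) = 1 - p (b(p) = -2 + (3 - p) = 1 - p)
Q(I) = I
v(J) = 6*J (v(J) = (-3*(1 - 1*3))*J = (-3*(1 - 3))*J = (-3*(-2))*J = 6*J)
X(d, x) = -4 + x
(X(-2*1 + 1, 1)*(-5))*v(4) = ((-4 + 1)*(-5))*(6*4) = -3*(-5)*24 = 15*24 = 360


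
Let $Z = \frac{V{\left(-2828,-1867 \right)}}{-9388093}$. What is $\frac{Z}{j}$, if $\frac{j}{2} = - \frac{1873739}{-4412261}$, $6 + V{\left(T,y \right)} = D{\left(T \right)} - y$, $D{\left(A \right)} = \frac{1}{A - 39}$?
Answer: $- \frac{129349213153}{554207986621399} \approx -0.00023339$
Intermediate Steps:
$D{\left(A \right)} = \frac{1}{-39 + A}$
$V{\left(T,y \right)} = -6 + \frac{1}{-39 + T} - y$ ($V{\left(T,y \right)} = -6 - \left(y - \frac{1}{-39 + T}\right) = -6 + \frac{1}{-39 + T} - y$)
$j = \frac{535354}{630323}$ ($j = 2 \left(- \frac{1873739}{-4412261}\right) = 2 \left(\left(-1873739\right) \left(- \frac{1}{4412261}\right)\right) = 2 \cdot \frac{267677}{630323} = \frac{535354}{630323} \approx 0.84933$)
$Z = - \frac{410422}{2070435587}$ ($Z = \frac{\frac{1}{-39 - 2828} \left(1 - \left(-39 - 2828\right) \left(6 - 1867\right)\right)}{-9388093} = \frac{1 - \left(-2867\right) \left(-1861\right)}{-2867} \left(- \frac{1}{9388093}\right) = - \frac{1 - 5335487}{2867} \left(- \frac{1}{9388093}\right) = \left(- \frac{1}{2867}\right) \left(-5335486\right) \left(- \frac{1}{9388093}\right) = \frac{5335486}{2867} \left(- \frac{1}{9388093}\right) = - \frac{410422}{2070435587} \approx -0.00019823$)
$\frac{Z}{j} = - \frac{410422}{2070435587 \cdot \frac{535354}{630323}} = \left(- \frac{410422}{2070435587}\right) \frac{630323}{535354} = - \frac{129349213153}{554207986621399}$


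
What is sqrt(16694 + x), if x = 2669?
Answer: 17*sqrt(67) ≈ 139.15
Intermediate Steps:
sqrt(16694 + x) = sqrt(16694 + 2669) = sqrt(19363) = 17*sqrt(67)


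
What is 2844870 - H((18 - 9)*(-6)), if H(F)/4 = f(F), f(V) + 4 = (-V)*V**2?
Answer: 2215030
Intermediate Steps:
f(V) = -4 - V**3 (f(V) = -4 + (-V)*V**2 = -4 - V**3)
H(F) = -16 - 4*F**3 (H(F) = 4*(-4 - F**3) = -16 - 4*F**3)
2844870 - H((18 - 9)*(-6)) = 2844870 - (-16 - 4*(-216*(18 - 9)**3)) = 2844870 - (-16 - 4*(9*(-6))**3) = 2844870 - (-16 - 4*(-54)**3) = 2844870 - (-16 - 4*(-157464)) = 2844870 - (-16 + 629856) = 2844870 - 1*629840 = 2844870 - 629840 = 2215030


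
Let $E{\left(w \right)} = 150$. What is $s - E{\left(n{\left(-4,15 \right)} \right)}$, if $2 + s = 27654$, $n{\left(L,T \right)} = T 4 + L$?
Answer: $27502$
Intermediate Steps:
$n{\left(L,T \right)} = L + 4 T$ ($n{\left(L,T \right)} = 4 T + L = L + 4 T$)
$s = 27652$ ($s = -2 + 27654 = 27652$)
$s - E{\left(n{\left(-4,15 \right)} \right)} = 27652 - 150 = 27502$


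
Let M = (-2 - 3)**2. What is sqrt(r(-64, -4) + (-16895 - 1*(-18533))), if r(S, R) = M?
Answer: sqrt(1663) ≈ 40.780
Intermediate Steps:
M = 25 (M = (-5)**2 = 25)
r(S, R) = 25
sqrt(r(-64, -4) + (-16895 - 1*(-18533))) = sqrt(25 + (-16895 - 1*(-18533))) = sqrt(25 + (-16895 + 18533)) = sqrt(25 + 1638) = sqrt(1663)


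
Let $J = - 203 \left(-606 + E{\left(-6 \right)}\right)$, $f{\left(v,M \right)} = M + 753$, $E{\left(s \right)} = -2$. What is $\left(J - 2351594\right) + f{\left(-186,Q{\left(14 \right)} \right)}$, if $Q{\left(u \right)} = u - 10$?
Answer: $-2227413$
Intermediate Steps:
$Q{\left(u \right)} = -10 + u$
$f{\left(v,M \right)} = 753 + M$
$J = 123424$ ($J = - 203 \left(-606 - 2\right) = \left(-203\right) \left(-608\right) = 123424$)
$\left(J - 2351594\right) + f{\left(-186,Q{\left(14 \right)} \right)} = \left(123424 - 2351594\right) + \left(753 + \left(-10 + 14\right)\right) = -2228170 + \left(753 + 4\right) = -2228170 + 757 = -2227413$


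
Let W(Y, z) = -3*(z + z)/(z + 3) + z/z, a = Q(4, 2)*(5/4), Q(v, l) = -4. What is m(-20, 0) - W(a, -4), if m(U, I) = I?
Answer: 23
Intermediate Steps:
a = -5 (a = -20/4 = -4*5/4 = -5)
W(Y, z) = 1 - 6*z/(3 + z) (W(Y, z) = -3*2*z/(3 + z) + 1 = -6*z/(3 + z) + 1 = 1 - 6*z/(3 + z))
m(-20, 0) - W(a, -4) = 0 - (3 - 5*(-4))/(3 - 4) = 0 - (3 + 20)/(-1) = 0 - (-1)*23 = 0 - 1*(-23) = 0 + 23 = 23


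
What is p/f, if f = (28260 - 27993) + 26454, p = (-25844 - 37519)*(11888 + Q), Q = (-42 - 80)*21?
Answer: -196974446/8907 ≈ -22115.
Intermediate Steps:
Q = -2562 (Q = -122*21 = -2562)
p = -590923338 (p = (-25844 - 37519)*(11888 - 2562) = -63363*9326 = -590923338)
f = 26721 (f = 267 + 26454 = 26721)
p/f = -590923338/26721 = -590923338*1/26721 = -196974446/8907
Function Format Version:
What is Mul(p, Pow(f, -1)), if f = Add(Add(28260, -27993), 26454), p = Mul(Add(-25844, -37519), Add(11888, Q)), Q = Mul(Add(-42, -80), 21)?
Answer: Rational(-196974446, 8907) ≈ -22115.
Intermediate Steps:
Q = -2562 (Q = Mul(-122, 21) = -2562)
p = -590923338 (p = Mul(Add(-25844, -37519), Add(11888, -2562)) = Mul(-63363, 9326) = -590923338)
f = 26721 (f = Add(267, 26454) = 26721)
Mul(p, Pow(f, -1)) = Mul(-590923338, Pow(26721, -1)) = Mul(-590923338, Rational(1, 26721)) = Rational(-196974446, 8907)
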